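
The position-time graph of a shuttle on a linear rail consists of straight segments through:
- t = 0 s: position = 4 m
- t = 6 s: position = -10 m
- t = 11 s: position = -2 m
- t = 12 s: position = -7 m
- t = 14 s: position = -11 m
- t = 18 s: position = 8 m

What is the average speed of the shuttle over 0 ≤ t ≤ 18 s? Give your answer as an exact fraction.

Average speed = (total path length)/(elapsed time); on a piecewise-linear x-t graph the path length is Σ|Δx|.
0–6 s: |Δx| = |-10 − 4| = 14 m
6–11 s: |Δx| = |-2 − -10| = 8 m
11–12 s: |Δx| = |-7 − -2| = 5 m
12–14 s: |Δx| = |-11 − -7| = 4 m
14–18 s: |Δx| = |8 − -11| = 19 m
Total path = 50 m; average speed = 50/18 = 25/9 m/s.

25/9 m/s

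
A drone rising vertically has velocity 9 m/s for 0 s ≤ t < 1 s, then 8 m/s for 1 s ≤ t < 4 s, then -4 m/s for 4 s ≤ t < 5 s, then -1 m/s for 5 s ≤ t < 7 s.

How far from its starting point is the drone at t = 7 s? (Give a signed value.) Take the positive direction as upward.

Net displacement equals the area under the velocity-time graph (areas below the axis count negative).
0–1 s: 9 × 1 = 9 m
1–4 s: 8 × 3 = 24 m
4–5 s: -4 × 1 = -4 m
5–7 s: -1 × 2 = -2 m
Net displacement = 27 m

27 m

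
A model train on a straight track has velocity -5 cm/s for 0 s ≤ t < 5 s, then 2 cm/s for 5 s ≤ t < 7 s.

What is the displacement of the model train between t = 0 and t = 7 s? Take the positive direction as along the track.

Displacement is the signed area under the v-t curve.
0–5 s: -5 × 5 = -25 cm
5–7 s: 2 × 2 = 4 cm
Net displacement = -21 cm

-21 cm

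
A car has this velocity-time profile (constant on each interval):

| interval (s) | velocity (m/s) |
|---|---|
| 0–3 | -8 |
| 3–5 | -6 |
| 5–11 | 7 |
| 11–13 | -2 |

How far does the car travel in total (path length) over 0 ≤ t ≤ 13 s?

82 m

Distance (not displacement) is the total path length: add the absolute areas under v-t.
0–3 s: |-8| × 3 = 24 m
3–5 s: |-6| × 2 = 12 m
5–11 s: |7| × 6 = 42 m
11–13 s: |-2| × 2 = 4 m
Total distance = 82 m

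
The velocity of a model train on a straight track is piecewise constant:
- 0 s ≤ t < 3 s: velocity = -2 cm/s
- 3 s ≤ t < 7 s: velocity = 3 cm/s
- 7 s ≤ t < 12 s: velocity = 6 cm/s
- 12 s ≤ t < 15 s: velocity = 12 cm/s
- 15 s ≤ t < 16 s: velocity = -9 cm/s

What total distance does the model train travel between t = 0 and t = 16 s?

93 cm

Total distance travelled is ∫|v| dt — sum the magnitudes of each area piece.
0–3 s: |-2| × 3 = 6 cm
3–7 s: |3| × 4 = 12 cm
7–12 s: |6| × 5 = 30 cm
12–15 s: |12| × 3 = 36 cm
15–16 s: |-9| × 1 = 9 cm
Total distance = 93 cm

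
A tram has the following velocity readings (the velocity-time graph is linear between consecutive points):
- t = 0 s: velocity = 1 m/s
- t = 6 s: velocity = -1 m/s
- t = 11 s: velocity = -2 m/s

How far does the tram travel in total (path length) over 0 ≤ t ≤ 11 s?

10.5 m

Distance (not displacement) is the total path length: add the absolute areas under v-t.
0–6 s: v = 0 at t = 3 s; triangle areas 1.5 + 1.5 = 3 m
6–11 s: |½(-1 + -2)(5)| = 7.5 m
Total distance = 10.5 m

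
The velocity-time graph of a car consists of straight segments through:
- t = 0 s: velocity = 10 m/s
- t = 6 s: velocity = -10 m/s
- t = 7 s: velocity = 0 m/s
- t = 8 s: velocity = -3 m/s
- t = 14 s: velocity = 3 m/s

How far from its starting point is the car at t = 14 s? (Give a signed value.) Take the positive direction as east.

Displacement is the signed area under the v-t curve.
0–6 s: ½(10 + -10)(6) = 0 m
6–7 s: ½(-10 + 0)(1) = -5 m
7–8 s: ½(0 + -3)(1) = -1.5 m
8–14 s: ½(-3 + 3)(6) = 0 m
Net displacement = -6.5 m

-6.5 m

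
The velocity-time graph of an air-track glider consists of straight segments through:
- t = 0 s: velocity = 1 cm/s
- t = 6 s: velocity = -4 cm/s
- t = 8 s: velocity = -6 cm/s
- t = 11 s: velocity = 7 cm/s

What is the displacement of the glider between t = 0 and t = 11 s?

Displacement is the signed area under the v-t curve.
0–6 s: ½(1 + -4)(6) = -9 cm
6–8 s: ½(-4 + -6)(2) = -10 cm
8–11 s: ½(-6 + 7)(3) = 1.5 cm
Net displacement = -17.5 cm

-17.5 cm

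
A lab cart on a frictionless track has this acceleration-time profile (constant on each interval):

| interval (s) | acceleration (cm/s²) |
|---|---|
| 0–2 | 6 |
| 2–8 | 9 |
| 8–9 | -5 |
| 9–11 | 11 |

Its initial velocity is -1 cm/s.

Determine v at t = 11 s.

82 cm/s

Δv equals the area under the a-t graph; then v = v₀ + Δv.
0–2 s: 6 × 2 = 12 cm/s
2–8 s: 9 × 6 = 54 cm/s
8–9 s: -5 × 1 = -5 cm/s
9–11 s: 11 × 2 = 22 cm/s
Δv = 83 cm/s, so v(11) = -1 + (83) = 82 cm/s.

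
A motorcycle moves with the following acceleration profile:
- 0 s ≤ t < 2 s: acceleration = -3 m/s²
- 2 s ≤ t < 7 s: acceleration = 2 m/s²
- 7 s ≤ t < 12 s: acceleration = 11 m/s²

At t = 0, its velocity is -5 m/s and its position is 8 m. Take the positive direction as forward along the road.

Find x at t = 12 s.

94.5 m

On each constant-a segment, Δv = aΔt and Δx = v₀Δt + ½aΔt²; chain segment to segment.
0–2 s: v starts -5 m/s; Δx = -5·2 + ½·-3·2² = -16 m; v ends -11 m/s.
2–7 s: v starts -11 m/s; Δx = -11·5 + ½·2·5² = -30 m; v ends -1 m/s.
7–12 s: v starts -1 m/s; Δx = -1·5 + ½·11·5² = 132.5 m; v ends 54 m/s.
x(12) = 8 + Σ Δx = 94.5 m.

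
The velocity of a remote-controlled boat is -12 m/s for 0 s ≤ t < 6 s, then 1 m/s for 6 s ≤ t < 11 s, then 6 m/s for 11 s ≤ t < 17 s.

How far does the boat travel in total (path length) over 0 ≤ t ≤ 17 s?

113 m

Distance (not displacement) is the total path length: add the absolute areas under v-t.
0–6 s: |-12| × 6 = 72 m
6–11 s: |1| × 5 = 5 m
11–17 s: |6| × 6 = 36 m
Total distance = 113 m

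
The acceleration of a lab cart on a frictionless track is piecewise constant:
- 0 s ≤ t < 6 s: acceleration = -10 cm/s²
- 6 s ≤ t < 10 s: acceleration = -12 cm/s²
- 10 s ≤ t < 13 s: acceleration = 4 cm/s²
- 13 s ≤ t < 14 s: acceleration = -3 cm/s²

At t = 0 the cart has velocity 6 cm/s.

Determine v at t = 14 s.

-93 cm/s

Δv equals the area under the a-t graph; then v = v₀ + Δv.
0–6 s: -10 × 6 = -60 cm/s
6–10 s: -12 × 4 = -48 cm/s
10–13 s: 4 × 3 = 12 cm/s
13–14 s: -3 × 1 = -3 cm/s
Δv = -99 cm/s, so v(14) = 6 + (-99) = -93 cm/s.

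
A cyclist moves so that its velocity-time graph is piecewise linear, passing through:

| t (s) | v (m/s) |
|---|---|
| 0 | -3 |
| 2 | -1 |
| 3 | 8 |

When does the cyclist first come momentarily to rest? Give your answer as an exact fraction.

v changes sign on 2–3 s (from -1 to 8); the graph is linear there, so v = 0 at t = 2 + (1)·(3 − 2)/(8 − -1) = 19/9 s.

t = 19/9 s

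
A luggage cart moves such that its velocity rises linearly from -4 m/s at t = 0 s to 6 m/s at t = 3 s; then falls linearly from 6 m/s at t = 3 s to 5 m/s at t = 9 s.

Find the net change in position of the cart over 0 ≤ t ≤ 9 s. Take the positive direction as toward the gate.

36 m

Net displacement equals the area under the velocity-time graph (areas below the axis count negative).
0–3 s: ½(-4 + 6)(3) = 3 m
3–9 s: ½(6 + 5)(6) = 33 m
Net displacement = 36 m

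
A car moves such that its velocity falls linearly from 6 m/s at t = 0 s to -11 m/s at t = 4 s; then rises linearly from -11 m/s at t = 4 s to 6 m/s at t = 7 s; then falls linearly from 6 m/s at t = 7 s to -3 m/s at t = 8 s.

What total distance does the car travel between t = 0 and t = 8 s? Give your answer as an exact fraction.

592/17 m

Distance (not displacement) is the total path length: add the absolute areas under v-t.
0–4 s: v = 0 at t = 24/17 s; triangle areas 72/17 + 242/17 = 314/17 m
4–7 s: v = 0 at t = 101/17 s; triangle areas 363/34 + 54/17 = 471/34 m
7–8 s: v = 0 at t = 23/3 s; triangle areas 2 + 0.5 = 2.5 m
Total distance = 592/17 m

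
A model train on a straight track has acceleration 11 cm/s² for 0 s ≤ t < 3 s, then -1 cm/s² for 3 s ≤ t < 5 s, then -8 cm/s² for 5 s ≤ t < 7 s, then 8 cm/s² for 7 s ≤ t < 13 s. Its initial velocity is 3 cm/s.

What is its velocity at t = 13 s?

Δv equals the area under the a-t graph; then v = v₀ + Δv.
0–3 s: 11 × 3 = 33 cm/s
3–5 s: -1 × 2 = -2 cm/s
5–7 s: -8 × 2 = -16 cm/s
7–13 s: 8 × 6 = 48 cm/s
Δv = 63 cm/s, so v(13) = 3 + (63) = 66 cm/s.

66 cm/s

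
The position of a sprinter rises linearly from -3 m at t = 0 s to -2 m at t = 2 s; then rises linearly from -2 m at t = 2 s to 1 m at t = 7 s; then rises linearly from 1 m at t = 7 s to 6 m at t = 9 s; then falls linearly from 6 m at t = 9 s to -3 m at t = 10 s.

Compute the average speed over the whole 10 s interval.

Average speed = (total path length)/(elapsed time); on a piecewise-linear x-t graph the path length is Σ|Δx|.
0–2 s: |Δx| = |-2 − -3| = 1 m
2–7 s: |Δx| = |1 − -2| = 3 m
7–9 s: |Δx| = |6 − 1| = 5 m
9–10 s: |Δx| = |-3 − 6| = 9 m
Total path = 18 m; average speed = 18/10 = 1.8 m/s.

1.8 m/s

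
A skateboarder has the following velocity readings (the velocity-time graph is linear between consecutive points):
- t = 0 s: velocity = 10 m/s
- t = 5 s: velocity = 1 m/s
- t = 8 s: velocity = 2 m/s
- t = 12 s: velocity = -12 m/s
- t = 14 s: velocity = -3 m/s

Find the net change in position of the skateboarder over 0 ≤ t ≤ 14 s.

-3 m

Displacement is the signed area under the v-t curve.
0–5 s: ½(10 + 1)(5) = 27.5 m
5–8 s: ½(1 + 2)(3) = 4.5 m
8–12 s: ½(2 + -12)(4) = -20 m
12–14 s: ½(-12 + -3)(2) = -15 m
Net displacement = -3 m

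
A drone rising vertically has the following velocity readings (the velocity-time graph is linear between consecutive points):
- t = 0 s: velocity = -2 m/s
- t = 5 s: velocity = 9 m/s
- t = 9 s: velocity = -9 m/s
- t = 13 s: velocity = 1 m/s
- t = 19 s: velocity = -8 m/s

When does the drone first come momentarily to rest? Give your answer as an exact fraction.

v changes sign on 0–5 s (from -2 to 9); the graph is linear there, so v = 0 at t = 0 + (2)·(5 − 0)/(9 − -2) = 10/11 s.

t = 10/11 s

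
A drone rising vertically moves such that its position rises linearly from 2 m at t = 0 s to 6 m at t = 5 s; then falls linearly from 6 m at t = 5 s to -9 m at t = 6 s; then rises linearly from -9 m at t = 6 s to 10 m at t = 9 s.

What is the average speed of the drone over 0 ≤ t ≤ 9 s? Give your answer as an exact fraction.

38/9 m/s

Average speed = (total path length)/(elapsed time); on a piecewise-linear x-t graph the path length is Σ|Δx|.
0–5 s: |Δx| = |6 − 2| = 4 m
5–6 s: |Δx| = |-9 − 6| = 15 m
6–9 s: |Δx| = |10 − -9| = 19 m
Total path = 38 m; average speed = 38/9 = 38/9 m/s.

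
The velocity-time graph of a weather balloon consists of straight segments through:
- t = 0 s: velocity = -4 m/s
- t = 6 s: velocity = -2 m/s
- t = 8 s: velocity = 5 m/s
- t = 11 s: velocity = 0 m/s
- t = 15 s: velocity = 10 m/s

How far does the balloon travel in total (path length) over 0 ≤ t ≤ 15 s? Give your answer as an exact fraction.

Distance (not displacement) is the total path length: add the absolute areas under v-t.
0–6 s: |½(-4 + -2)(6)| = 18 m
6–8 s: v = 0 at t = 46/7 s; triangle areas 4/7 + 25/7 = 29/7 m
8–11 s: |½(5 + 0)(3)| = 7.5 m
11–15 s: |½(0 + 10)(4)| = 20 m
Total distance = 695/14 m

695/14 m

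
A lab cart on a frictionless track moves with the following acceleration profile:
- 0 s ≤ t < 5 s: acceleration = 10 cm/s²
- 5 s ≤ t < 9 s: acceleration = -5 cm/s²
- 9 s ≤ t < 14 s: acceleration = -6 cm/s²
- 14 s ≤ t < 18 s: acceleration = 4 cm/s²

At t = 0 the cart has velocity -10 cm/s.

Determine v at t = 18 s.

6 cm/s

Δv equals the area under the a-t graph; then v = v₀ + Δv.
0–5 s: 10 × 5 = 50 cm/s
5–9 s: -5 × 4 = -20 cm/s
9–14 s: -6 × 5 = -30 cm/s
14–18 s: 4 × 4 = 16 cm/s
Δv = 16 cm/s, so v(18) = -10 + (16) = 6 cm/s.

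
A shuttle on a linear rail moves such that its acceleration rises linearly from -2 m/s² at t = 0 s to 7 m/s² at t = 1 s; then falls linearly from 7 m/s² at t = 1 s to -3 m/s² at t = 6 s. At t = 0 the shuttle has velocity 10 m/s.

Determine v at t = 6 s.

22.5 m/s

Δv equals the area under the a-t graph; then v = v₀ + Δv.
0–1 s: ½(-2 + 7)(1) = 2.5 m/s
1–6 s: ½(7 + -3)(5) = 10 m/s
Δv = 12.5 m/s, so v(6) = 10 + (12.5) = 22.5 m/s.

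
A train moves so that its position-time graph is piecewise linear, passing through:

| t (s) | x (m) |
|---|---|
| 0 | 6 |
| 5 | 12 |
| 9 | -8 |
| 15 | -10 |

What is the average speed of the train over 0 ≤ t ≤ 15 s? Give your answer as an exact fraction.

Average speed = (total path length)/(elapsed time); on a piecewise-linear x-t graph the path length is Σ|Δx|.
0–5 s: |Δx| = |12 − 6| = 6 m
5–9 s: |Δx| = |-8 − 12| = 20 m
9–15 s: |Δx| = |-10 − -8| = 2 m
Total path = 28 m; average speed = 28/15 = 28/15 m/s.

28/15 m/s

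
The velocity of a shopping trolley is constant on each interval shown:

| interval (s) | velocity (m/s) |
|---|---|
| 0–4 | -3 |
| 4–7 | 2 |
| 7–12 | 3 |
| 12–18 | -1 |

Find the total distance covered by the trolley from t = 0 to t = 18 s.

Total distance travelled is ∫|v| dt — sum the magnitudes of each area piece.
0–4 s: |-3| × 4 = 12 m
4–7 s: |2| × 3 = 6 m
7–12 s: |3| × 5 = 15 m
12–18 s: |-1| × 6 = 6 m
Total distance = 39 m

39 m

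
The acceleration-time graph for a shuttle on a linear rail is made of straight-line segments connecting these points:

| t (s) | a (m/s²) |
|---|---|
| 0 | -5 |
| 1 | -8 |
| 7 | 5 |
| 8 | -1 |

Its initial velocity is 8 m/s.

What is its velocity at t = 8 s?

Δv equals the area under the a-t graph; then v = v₀ + Δv.
0–1 s: ½(-5 + -8)(1) = -6.5 m/s
1–7 s: ½(-8 + 5)(6) = -9 m/s
7–8 s: ½(5 + -1)(1) = 2 m/s
Δv = -13.5 m/s, so v(8) = 8 + (-13.5) = -5.5 m/s.

-5.5 m/s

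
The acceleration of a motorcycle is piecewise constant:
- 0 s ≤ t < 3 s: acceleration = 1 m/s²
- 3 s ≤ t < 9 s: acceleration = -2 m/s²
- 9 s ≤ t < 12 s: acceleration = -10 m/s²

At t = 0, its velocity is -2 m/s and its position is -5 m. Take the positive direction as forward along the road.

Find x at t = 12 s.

On each constant-a segment, Δv = aΔt and Δx = v₀Δt + ½aΔt²; chain segment to segment.
0–3 s: v starts -2 m/s; Δx = -2·3 + ½·1·3² = -1.5 m; v ends 1 m/s.
3–9 s: v starts 1 m/s; Δx = 1·6 + ½·-2·6² = -30 m; v ends -11 m/s.
9–12 s: v starts -11 m/s; Δx = -11·3 + ½·-10·3² = -78 m; v ends -41 m/s.
x(12) = -5 + Σ Δx = -114.5 m.

-114.5 m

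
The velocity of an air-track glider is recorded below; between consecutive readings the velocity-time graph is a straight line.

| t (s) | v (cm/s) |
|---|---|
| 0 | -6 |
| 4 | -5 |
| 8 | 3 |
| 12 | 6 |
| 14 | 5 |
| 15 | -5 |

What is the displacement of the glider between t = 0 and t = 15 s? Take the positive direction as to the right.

3 cm

Net displacement equals the area under the velocity-time graph (areas below the axis count negative).
0–4 s: ½(-6 + -5)(4) = -22 cm
4–8 s: ½(-5 + 3)(4) = -4 cm
8–12 s: ½(3 + 6)(4) = 18 cm
12–14 s: ½(6 + 5)(2) = 11 cm
14–15 s: ½(5 + -5)(1) = 0 cm
Net displacement = 3 cm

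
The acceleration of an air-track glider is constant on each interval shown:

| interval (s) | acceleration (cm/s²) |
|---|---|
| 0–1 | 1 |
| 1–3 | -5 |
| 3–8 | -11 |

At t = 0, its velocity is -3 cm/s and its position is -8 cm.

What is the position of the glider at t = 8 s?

-222 cm

On each constant-a segment, Δv = aΔt and Δx = v₀Δt + ½aΔt²; chain segment to segment.
0–1 s: v starts -3 cm/s; Δx = -3·1 + ½·1·1² = -2.5 cm; v ends -2 cm/s.
1–3 s: v starts -2 cm/s; Δx = -2·2 + ½·-5·2² = -14 cm; v ends -12 cm/s.
3–8 s: v starts -12 cm/s; Δx = -12·5 + ½·-11·5² = -197.5 cm; v ends -67 cm/s.
x(8) = -8 + Σ Δx = -222 cm.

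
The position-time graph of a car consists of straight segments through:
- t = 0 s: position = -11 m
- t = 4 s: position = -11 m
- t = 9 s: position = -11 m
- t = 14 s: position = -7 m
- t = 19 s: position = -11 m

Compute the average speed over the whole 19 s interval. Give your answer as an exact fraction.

Average speed = (total path length)/(elapsed time); on a piecewise-linear x-t graph the path length is Σ|Δx|.
0–4 s: |Δx| = |-11 − -11| = 0 m
4–9 s: |Δx| = |-11 − -11| = 0 m
9–14 s: |Δx| = |-7 − -11| = 4 m
14–19 s: |Δx| = |-11 − -7| = 4 m
Total path = 8 m; average speed = 8/19 = 8/19 m/s.

8/19 m/s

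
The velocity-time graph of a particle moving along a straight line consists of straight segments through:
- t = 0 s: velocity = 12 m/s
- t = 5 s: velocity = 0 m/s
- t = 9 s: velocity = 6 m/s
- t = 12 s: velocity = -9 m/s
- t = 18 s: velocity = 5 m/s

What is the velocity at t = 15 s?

-2 m/s

On 12–18 s the graph is linear from -9 to 5 m/s: v(15) = -9 + (5 − -9)·(15 − 12)/(18 − 12) = -2 m/s.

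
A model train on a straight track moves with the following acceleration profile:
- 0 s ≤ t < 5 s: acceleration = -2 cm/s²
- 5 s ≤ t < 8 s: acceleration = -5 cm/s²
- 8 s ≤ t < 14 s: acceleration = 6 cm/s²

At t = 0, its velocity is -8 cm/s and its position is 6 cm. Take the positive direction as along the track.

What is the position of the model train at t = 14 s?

-225.5 cm

On each constant-a segment, Δv = aΔt and Δx = v₀Δt + ½aΔt²; chain segment to segment.
0–5 s: v starts -8 cm/s; Δx = -8·5 + ½·-2·5² = -65 cm; v ends -18 cm/s.
5–8 s: v starts -18 cm/s; Δx = -18·3 + ½·-5·3² = -76.5 cm; v ends -33 cm/s.
8–14 s: v starts -33 cm/s; Δx = -33·6 + ½·6·6² = -90 cm; v ends 3 cm/s.
x(14) = 6 + Σ Δx = -225.5 cm.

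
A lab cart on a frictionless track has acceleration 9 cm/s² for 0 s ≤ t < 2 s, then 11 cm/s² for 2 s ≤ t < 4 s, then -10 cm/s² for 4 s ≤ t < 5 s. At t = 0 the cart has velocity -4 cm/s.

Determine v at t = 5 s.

26 cm/s

Δv equals the area under the a-t graph; then v = v₀ + Δv.
0–2 s: 9 × 2 = 18 cm/s
2–4 s: 11 × 2 = 22 cm/s
4–5 s: -10 × 1 = -10 cm/s
Δv = 30 cm/s, so v(5) = -4 + (30) = 26 cm/s.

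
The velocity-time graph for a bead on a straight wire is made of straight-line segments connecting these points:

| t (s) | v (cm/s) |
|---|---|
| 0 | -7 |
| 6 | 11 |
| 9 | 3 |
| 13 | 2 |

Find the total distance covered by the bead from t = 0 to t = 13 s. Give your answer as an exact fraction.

178/3 cm

Total distance travelled is ∫|v| dt — sum the magnitudes of each area piece.
0–6 s: v = 0 at t = 7/3 s; triangle areas 49/6 + 121/6 = 85/3 cm
6–9 s: |½(11 + 3)(3)| = 21 cm
9–13 s: |½(3 + 2)(4)| = 10 cm
Total distance = 178/3 cm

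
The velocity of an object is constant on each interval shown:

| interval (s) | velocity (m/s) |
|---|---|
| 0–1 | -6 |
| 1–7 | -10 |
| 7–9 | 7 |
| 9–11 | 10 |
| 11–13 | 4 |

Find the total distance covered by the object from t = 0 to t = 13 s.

Distance (not displacement) is the total path length: add the absolute areas under v-t.
0–1 s: |-6| × 1 = 6 m
1–7 s: |-10| × 6 = 60 m
7–9 s: |7| × 2 = 14 m
9–11 s: |10| × 2 = 20 m
11–13 s: |4| × 2 = 8 m
Total distance = 108 m

108 m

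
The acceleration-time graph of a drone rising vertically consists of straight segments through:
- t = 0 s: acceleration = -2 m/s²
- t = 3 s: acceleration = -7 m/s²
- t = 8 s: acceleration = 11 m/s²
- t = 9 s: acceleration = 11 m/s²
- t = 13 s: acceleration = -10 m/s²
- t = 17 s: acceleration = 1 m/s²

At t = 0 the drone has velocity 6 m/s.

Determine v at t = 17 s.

-2.5 m/s

Δv equals the area under the a-t graph; then v = v₀ + Δv.
0–3 s: ½(-2 + -7)(3) = -13.5 m/s
3–8 s: ½(-7 + 11)(5) = 10 m/s
8–9 s: 11 × 1 = 11 m/s
9–13 s: ½(11 + -10)(4) = 2 m/s
13–17 s: ½(-10 + 1)(4) = -18 m/s
Δv = -8.5 m/s, so v(17) = 6 + (-8.5) = -2.5 m/s.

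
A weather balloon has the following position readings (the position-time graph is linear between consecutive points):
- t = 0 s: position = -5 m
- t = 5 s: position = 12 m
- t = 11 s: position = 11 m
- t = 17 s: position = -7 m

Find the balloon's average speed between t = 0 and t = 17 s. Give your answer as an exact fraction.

Average speed = (total path length)/(elapsed time); on a piecewise-linear x-t graph the path length is Σ|Δx|.
0–5 s: |Δx| = |12 − -5| = 17 m
5–11 s: |Δx| = |11 − 12| = 1 m
11–17 s: |Δx| = |-7 − 11| = 18 m
Total path = 36 m; average speed = 36/17 = 36/17 m/s.

36/17 m/s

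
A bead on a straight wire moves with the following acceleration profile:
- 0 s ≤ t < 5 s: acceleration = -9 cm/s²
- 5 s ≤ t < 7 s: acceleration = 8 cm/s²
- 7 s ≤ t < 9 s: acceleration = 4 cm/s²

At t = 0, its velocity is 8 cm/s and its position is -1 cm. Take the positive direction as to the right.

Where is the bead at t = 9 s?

-165.5 cm

On each constant-a segment, Δv = aΔt and Δx = v₀Δt + ½aΔt²; chain segment to segment.
0–5 s: v starts 8 cm/s; Δx = 8·5 + ½·-9·5² = -72.5 cm; v ends -37 cm/s.
5–7 s: v starts -37 cm/s; Δx = -37·2 + ½·8·2² = -58 cm; v ends -21 cm/s.
7–9 s: v starts -21 cm/s; Δx = -21·2 + ½·4·2² = -34 cm; v ends -13 cm/s.
x(9) = -1 + Σ Δx = -165.5 cm.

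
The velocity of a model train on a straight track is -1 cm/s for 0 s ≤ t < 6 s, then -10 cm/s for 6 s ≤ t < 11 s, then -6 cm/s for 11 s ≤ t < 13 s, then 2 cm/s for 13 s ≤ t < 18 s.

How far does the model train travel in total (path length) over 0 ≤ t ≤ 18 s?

Total distance travelled is ∫|v| dt — sum the magnitudes of each area piece.
0–6 s: |-1| × 6 = 6 cm
6–11 s: |-10| × 5 = 50 cm
11–13 s: |-6| × 2 = 12 cm
13–18 s: |2| × 5 = 10 cm
Total distance = 78 cm

78 cm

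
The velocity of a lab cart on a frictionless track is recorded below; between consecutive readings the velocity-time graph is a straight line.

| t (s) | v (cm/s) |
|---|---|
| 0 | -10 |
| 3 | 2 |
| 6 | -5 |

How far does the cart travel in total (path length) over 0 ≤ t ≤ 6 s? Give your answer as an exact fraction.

269/14 cm

Distance (not displacement) is the total path length: add the absolute areas under v-t.
0–3 s: v = 0 at t = 2.5 s; triangle areas 12.5 + 0.5 = 13 cm
3–6 s: v = 0 at t = 27/7 s; triangle areas 6/7 + 75/14 = 87/14 cm
Total distance = 269/14 cm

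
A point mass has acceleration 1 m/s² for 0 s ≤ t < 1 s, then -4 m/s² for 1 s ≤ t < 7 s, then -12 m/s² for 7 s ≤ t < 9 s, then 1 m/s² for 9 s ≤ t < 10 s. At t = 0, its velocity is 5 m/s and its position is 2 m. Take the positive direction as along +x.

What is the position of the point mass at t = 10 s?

On each constant-a segment, Δv = aΔt and Δx = v₀Δt + ½aΔt²; chain segment to segment.
0–1 s: v starts 5 m/s; Δx = 5·1 + ½·1·1² = 5.5 m; v ends 6 m/s.
1–7 s: v starts 6 m/s; Δx = 6·6 + ½·-4·6² = -36 m; v ends -18 m/s.
7–9 s: v starts -18 m/s; Δx = -18·2 + ½·-12·2² = -60 m; v ends -42 m/s.
9–10 s: v starts -42 m/s; Δx = -42·1 + ½·1·1² = -41.5 m; v ends -41 m/s.
x(10) = 2 + Σ Δx = -130 m.

-130 m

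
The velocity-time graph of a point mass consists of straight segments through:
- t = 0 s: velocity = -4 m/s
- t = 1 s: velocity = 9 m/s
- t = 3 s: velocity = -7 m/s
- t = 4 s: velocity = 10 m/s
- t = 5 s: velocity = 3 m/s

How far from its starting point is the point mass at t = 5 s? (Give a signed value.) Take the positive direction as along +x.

12.5 m

Displacement is the signed area under the v-t curve.
0–1 s: ½(-4 + 9)(1) = 2.5 m
1–3 s: ½(9 + -7)(2) = 2 m
3–4 s: ½(-7 + 10)(1) = 1.5 m
4–5 s: ½(10 + 3)(1) = 6.5 m
Net displacement = 12.5 m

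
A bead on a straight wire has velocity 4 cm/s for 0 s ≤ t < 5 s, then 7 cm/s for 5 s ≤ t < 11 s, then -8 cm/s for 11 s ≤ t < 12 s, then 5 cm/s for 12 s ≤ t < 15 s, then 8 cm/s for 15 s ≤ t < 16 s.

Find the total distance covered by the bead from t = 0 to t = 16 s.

Distance (not displacement) is the total path length: add the absolute areas under v-t.
0–5 s: |4| × 5 = 20 cm
5–11 s: |7| × 6 = 42 cm
11–12 s: |-8| × 1 = 8 cm
12–15 s: |5| × 3 = 15 cm
15–16 s: |8| × 1 = 8 cm
Total distance = 93 cm

93 cm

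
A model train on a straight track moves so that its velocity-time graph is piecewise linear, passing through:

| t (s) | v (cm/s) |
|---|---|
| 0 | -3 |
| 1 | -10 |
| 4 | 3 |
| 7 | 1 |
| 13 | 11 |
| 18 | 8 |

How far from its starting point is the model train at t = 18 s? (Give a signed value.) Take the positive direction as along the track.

72.5 cm

Displacement is the signed area under the v-t curve.
0–1 s: ½(-3 + -10)(1) = -6.5 cm
1–4 s: ½(-10 + 3)(3) = -10.5 cm
4–7 s: ½(3 + 1)(3) = 6 cm
7–13 s: ½(1 + 11)(6) = 36 cm
13–18 s: ½(11 + 8)(5) = 47.5 cm
Net displacement = 72.5 cm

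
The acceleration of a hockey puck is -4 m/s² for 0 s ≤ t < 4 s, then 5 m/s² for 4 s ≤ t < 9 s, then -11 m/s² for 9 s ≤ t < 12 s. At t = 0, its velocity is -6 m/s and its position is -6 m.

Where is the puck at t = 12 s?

-150 m

On each constant-a segment, Δv = aΔt and Δx = v₀Δt + ½aΔt²; chain segment to segment.
0–4 s: v starts -6 m/s; Δx = -6·4 + ½·-4·4² = -56 m; v ends -22 m/s.
4–9 s: v starts -22 m/s; Δx = -22·5 + ½·5·5² = -47.5 m; v ends 3 m/s.
9–12 s: v starts 3 m/s; Δx = 3·3 + ½·-11·3² = -40.5 m; v ends -30 m/s.
x(12) = -6 + Σ Δx = -150 m.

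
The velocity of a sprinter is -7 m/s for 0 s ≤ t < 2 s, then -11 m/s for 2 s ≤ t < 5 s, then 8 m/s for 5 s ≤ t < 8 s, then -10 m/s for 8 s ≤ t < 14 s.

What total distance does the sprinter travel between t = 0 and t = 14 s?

131 m

Distance (not displacement) is the total path length: add the absolute areas under v-t.
0–2 s: |-7| × 2 = 14 m
2–5 s: |-11| × 3 = 33 m
5–8 s: |8| × 3 = 24 m
8–14 s: |-10| × 6 = 60 m
Total distance = 131 m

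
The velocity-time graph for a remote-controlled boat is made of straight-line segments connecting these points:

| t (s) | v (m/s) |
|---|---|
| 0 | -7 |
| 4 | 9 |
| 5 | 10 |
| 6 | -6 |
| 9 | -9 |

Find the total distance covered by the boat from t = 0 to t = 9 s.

Total distance travelled is ∫|v| dt — sum the magnitudes of each area piece.
0–4 s: v = 0 at t = 1.75 s; triangle areas 6.125 + 10.125 = 16.25 m
4–5 s: |½(9 + 10)(1)| = 9.5 m
5–6 s: v = 0 at t = 5.625 s; triangle areas 3.125 + 1.125 = 4.25 m
6–9 s: |½(-6 + -9)(3)| = 22.5 m
Total distance = 52.5 m

52.5 m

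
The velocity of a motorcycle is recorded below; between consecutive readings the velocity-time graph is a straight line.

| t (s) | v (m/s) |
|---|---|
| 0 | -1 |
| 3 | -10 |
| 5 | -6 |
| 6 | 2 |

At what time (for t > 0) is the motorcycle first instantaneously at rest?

v changes sign on 5–6 s (from -6 to 2); the graph is linear there, so v = 0 at t = 5 + (6)·(6 − 5)/(2 − -6) = 5.75 s.

t = 5.75 s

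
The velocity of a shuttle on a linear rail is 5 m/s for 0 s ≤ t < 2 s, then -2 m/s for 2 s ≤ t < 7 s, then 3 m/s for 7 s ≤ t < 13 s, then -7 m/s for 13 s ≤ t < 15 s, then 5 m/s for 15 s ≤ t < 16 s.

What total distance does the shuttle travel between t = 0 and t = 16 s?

Distance (not displacement) is the total path length: add the absolute areas under v-t.
0–2 s: |5| × 2 = 10 m
2–7 s: |-2| × 5 = 10 m
7–13 s: |3| × 6 = 18 m
13–15 s: |-7| × 2 = 14 m
15–16 s: |5| × 1 = 5 m
Total distance = 57 m

57 m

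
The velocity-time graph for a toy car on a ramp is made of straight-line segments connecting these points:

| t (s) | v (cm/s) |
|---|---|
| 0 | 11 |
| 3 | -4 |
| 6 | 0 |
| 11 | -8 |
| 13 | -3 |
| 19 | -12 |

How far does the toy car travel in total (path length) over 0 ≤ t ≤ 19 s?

Total distance travelled is ∫|v| dt — sum the magnitudes of each area piece.
0–3 s: v = 0 at t = 2.2 s; triangle areas 12.1 + 1.6 = 13.7 cm
3–6 s: |½(-4 + 0)(3)| = 6 cm
6–11 s: |½(0 + -8)(5)| = 20 cm
11–13 s: |½(-8 + -3)(2)| = 11 cm
13–19 s: |½(-3 + -12)(6)| = 45 cm
Total distance = 95.7 cm

95.7 cm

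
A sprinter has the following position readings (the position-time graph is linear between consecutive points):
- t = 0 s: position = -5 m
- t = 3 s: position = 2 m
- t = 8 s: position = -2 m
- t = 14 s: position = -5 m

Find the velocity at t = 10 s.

Velocity is the slope of the x-t graph on 8–14 s: (-5 − -2)/(14 − 8) = -0.5 m/s.

-0.5 m/s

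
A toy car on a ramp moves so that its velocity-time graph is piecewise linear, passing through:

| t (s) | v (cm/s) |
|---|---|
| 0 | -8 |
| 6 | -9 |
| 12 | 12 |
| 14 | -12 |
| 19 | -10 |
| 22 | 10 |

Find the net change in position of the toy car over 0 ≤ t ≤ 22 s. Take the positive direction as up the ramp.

-97 cm

Displacement is the signed area under the v-t curve.
0–6 s: ½(-8 + -9)(6) = -51 cm
6–12 s: ½(-9 + 12)(6) = 9 cm
12–14 s: ½(12 + -12)(2) = 0 cm
14–19 s: ½(-12 + -10)(5) = -55 cm
19–22 s: ½(-10 + 10)(3) = 0 cm
Net displacement = -97 cm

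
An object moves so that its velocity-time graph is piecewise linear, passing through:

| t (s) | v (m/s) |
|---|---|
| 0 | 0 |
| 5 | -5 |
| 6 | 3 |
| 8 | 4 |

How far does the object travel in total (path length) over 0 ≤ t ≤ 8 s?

21.625 m

Distance (not displacement) is the total path length: add the absolute areas under v-t.
0–5 s: |½(0 + -5)(5)| = 12.5 m
5–6 s: v = 0 at t = 5.625 s; triangle areas 1.5625 + 0.5625 = 2.125 m
6–8 s: |½(3 + 4)(2)| = 7 m
Total distance = 21.625 m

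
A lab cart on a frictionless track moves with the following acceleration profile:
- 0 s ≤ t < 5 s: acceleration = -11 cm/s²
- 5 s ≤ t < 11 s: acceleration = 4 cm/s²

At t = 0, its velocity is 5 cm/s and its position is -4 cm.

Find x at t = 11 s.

On each constant-a segment, Δv = aΔt and Δx = v₀Δt + ½aΔt²; chain segment to segment.
0–5 s: v starts 5 cm/s; Δx = 5·5 + ½·-11·5² = -112.5 cm; v ends -50 cm/s.
5–11 s: v starts -50 cm/s; Δx = -50·6 + ½·4·6² = -228 cm; v ends -26 cm/s.
x(11) = -4 + Σ Δx = -344.5 cm.

-344.5 cm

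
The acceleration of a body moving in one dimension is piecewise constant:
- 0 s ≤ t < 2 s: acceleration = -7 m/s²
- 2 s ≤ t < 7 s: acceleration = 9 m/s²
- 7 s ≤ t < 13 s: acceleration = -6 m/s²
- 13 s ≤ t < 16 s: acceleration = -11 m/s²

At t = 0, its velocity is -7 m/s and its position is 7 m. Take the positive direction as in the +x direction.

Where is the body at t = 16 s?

On each constant-a segment, Δv = aΔt and Δx = v₀Δt + ½aΔt²; chain segment to segment.
0–2 s: v starts -7 m/s; Δx = -7·2 + ½·-7·2² = -28 m; v ends -21 m/s.
2–7 s: v starts -21 m/s; Δx = -21·5 + ½·9·5² = 7.5 m; v ends 24 m/s.
7–13 s: v starts 24 m/s; Δx = 24·6 + ½·-6·6² = 36 m; v ends -12 m/s.
13–16 s: v starts -12 m/s; Δx = -12·3 + ½·-11·3² = -85.5 m; v ends -45 m/s.
x(16) = 7 + Σ Δx = -63 m.

-63 m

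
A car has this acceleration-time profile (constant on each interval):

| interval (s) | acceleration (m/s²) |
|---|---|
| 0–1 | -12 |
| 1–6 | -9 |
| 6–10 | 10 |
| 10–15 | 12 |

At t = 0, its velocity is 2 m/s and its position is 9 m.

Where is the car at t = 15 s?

On each constant-a segment, Δv = aΔt and Δx = v₀Δt + ½aΔt²; chain segment to segment.
0–1 s: v starts 2 m/s; Δx = 2·1 + ½·-12·1² = -4 m; v ends -10 m/s.
1–6 s: v starts -10 m/s; Δx = -10·5 + ½·-9·5² = -162.5 m; v ends -55 m/s.
6–10 s: v starts -55 m/s; Δx = -55·4 + ½·10·4² = -140 m; v ends -15 m/s.
10–15 s: v starts -15 m/s; Δx = -15·5 + ½·12·5² = 75 m; v ends 45 m/s.
x(15) = 9 + Σ Δx = -222.5 m.

-222.5 m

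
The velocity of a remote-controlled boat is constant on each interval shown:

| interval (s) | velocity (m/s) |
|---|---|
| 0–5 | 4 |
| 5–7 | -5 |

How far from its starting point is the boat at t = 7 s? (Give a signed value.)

10 m

Net displacement equals the area under the velocity-time graph (areas below the axis count negative).
0–5 s: 4 × 5 = 20 m
5–7 s: -5 × 2 = -10 m
Net displacement = 10 m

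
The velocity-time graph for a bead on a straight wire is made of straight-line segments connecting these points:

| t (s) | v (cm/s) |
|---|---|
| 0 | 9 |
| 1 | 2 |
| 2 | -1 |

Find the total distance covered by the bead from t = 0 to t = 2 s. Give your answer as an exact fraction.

19/3 cm

Distance (not displacement) is the total path length: add the absolute areas under v-t.
0–1 s: |½(9 + 2)(1)| = 5.5 cm
1–2 s: v = 0 at t = 5/3 s; triangle areas 2/3 + 1/6 = 5/6 cm
Total distance = 19/3 cm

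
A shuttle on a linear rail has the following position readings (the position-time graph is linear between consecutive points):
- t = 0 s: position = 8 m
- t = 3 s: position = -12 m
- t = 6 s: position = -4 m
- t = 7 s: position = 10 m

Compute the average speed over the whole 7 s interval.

6 m/s

Average speed = (total path length)/(elapsed time); on a piecewise-linear x-t graph the path length is Σ|Δx|.
0–3 s: |Δx| = |-12 − 8| = 20 m
3–6 s: |Δx| = |-4 − -12| = 8 m
6–7 s: |Δx| = |10 − -4| = 14 m
Total path = 42 m; average speed = 42/7 = 6 m/s.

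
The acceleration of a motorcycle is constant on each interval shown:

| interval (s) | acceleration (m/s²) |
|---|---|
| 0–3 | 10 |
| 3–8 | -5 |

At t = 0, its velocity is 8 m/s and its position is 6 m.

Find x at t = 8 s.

On each constant-a segment, Δv = aΔt and Δx = v₀Δt + ½aΔt²; chain segment to segment.
0–3 s: v starts 8 m/s; Δx = 8·3 + ½·10·3² = 69 m; v ends 38 m/s.
3–8 s: v starts 38 m/s; Δx = 38·5 + ½·-5·5² = 127.5 m; v ends 13 m/s.
x(8) = 6 + Σ Δx = 202.5 m.

202.5 m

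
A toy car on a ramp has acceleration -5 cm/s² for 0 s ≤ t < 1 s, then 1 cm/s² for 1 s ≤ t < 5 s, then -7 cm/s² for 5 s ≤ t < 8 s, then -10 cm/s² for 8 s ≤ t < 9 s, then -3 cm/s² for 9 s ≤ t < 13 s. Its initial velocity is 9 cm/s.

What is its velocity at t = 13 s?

Δv equals the area under the a-t graph; then v = v₀ + Δv.
0–1 s: -5 × 1 = -5 cm/s
1–5 s: 1 × 4 = 4 cm/s
5–8 s: -7 × 3 = -21 cm/s
8–9 s: -10 × 1 = -10 cm/s
9–13 s: -3 × 4 = -12 cm/s
Δv = -44 cm/s, so v(13) = 9 + (-44) = -35 cm/s.

-35 cm/s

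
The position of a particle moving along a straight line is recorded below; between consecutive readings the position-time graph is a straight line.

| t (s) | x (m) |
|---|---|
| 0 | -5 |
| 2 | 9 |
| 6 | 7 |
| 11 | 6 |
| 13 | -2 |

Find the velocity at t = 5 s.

Velocity is the slope of the x-t graph on 2–6 s: (7 − 9)/(6 − 2) = -0.5 m/s.

-0.5 m/s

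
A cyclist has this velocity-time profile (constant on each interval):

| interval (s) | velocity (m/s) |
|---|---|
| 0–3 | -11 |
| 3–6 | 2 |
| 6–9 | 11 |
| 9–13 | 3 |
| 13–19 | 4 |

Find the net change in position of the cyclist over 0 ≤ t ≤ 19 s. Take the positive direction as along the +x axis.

42 m

Net displacement equals the area under the velocity-time graph (areas below the axis count negative).
0–3 s: -11 × 3 = -33 m
3–6 s: 2 × 3 = 6 m
6–9 s: 11 × 3 = 33 m
9–13 s: 3 × 4 = 12 m
13–19 s: 4 × 6 = 24 m
Net displacement = 42 m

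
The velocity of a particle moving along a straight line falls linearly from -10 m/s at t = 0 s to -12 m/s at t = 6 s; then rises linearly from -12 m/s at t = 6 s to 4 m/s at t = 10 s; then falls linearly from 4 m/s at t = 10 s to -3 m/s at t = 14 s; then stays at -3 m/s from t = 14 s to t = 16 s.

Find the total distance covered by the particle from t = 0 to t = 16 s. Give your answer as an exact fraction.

Total distance travelled is ∫|v| dt — sum the magnitudes of each area piece.
0–6 s: |½(-10 + -12)(6)| = 66 m
6–10 s: v = 0 at t = 9 s; triangle areas 18 + 2 = 20 m
10–14 s: v = 0 at t = 86/7 s; triangle areas 32/7 + 18/7 = 50/7 m
14–16 s: |-3| × 2 = 6 m
Total distance = 694/7 m

694/7 m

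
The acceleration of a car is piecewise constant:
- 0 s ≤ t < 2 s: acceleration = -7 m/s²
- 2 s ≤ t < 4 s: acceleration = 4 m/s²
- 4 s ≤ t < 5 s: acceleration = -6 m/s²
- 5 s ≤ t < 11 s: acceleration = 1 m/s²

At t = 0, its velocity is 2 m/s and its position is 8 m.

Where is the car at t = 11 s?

-67 m

On each constant-a segment, Δv = aΔt and Δx = v₀Δt + ½aΔt²; chain segment to segment.
0–2 s: v starts 2 m/s; Δx = 2·2 + ½·-7·2² = -10 m; v ends -12 m/s.
2–4 s: v starts -12 m/s; Δx = -12·2 + ½·4·2² = -16 m; v ends -4 m/s.
4–5 s: v starts -4 m/s; Δx = -4·1 + ½·-6·1² = -7 m; v ends -10 m/s.
5–11 s: v starts -10 m/s; Δx = -10·6 + ½·1·6² = -42 m; v ends -4 m/s.
x(11) = 8 + Σ Δx = -67 m.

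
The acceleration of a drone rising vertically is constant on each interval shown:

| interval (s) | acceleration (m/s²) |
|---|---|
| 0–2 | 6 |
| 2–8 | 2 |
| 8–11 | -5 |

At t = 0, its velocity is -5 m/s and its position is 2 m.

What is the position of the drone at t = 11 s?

On each constant-a segment, Δv = aΔt and Δx = v₀Δt + ½aΔt²; chain segment to segment.
0–2 s: v starts -5 m/s; Δx = -5·2 + ½·6·2² = 2 m; v ends 7 m/s.
2–8 s: v starts 7 m/s; Δx = 7·6 + ½·2·6² = 78 m; v ends 19 m/s.
8–11 s: v starts 19 m/s; Δx = 19·3 + ½·-5·3² = 34.5 m; v ends 4 m/s.
x(11) = 2 + Σ Δx = 116.5 m.

116.5 m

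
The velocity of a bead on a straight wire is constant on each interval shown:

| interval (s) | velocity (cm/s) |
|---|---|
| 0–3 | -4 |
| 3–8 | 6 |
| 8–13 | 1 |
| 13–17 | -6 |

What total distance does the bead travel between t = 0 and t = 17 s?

71 cm

Distance (not displacement) is the total path length: add the absolute areas under v-t.
0–3 s: |-4| × 3 = 12 cm
3–8 s: |6| × 5 = 30 cm
8–13 s: |1| × 5 = 5 cm
13–17 s: |-6| × 4 = 24 cm
Total distance = 71 cm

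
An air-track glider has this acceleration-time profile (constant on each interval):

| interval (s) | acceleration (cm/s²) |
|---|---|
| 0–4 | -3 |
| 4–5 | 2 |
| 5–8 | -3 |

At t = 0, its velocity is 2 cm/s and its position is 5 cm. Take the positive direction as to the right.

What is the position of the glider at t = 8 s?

-57.5 cm

On each constant-a segment, Δv = aΔt and Δx = v₀Δt + ½aΔt²; chain segment to segment.
0–4 s: v starts 2 cm/s; Δx = 2·4 + ½·-3·4² = -16 cm; v ends -10 cm/s.
4–5 s: v starts -10 cm/s; Δx = -10·1 + ½·2·1² = -9 cm; v ends -8 cm/s.
5–8 s: v starts -8 cm/s; Δx = -8·3 + ½·-3·3² = -37.5 cm; v ends -17 cm/s.
x(8) = 5 + Σ Δx = -57.5 cm.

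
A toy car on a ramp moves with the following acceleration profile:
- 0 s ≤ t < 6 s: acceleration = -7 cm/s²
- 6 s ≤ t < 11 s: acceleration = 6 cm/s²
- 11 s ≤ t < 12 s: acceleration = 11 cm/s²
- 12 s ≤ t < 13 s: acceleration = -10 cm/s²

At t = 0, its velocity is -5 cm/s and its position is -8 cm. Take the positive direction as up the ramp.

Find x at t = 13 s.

On each constant-a segment, Δv = aΔt and Δx = v₀Δt + ½aΔt²; chain segment to segment.
0–6 s: v starts -5 cm/s; Δx = -5·6 + ½·-7·6² = -156 cm; v ends -47 cm/s.
6–11 s: v starts -47 cm/s; Δx = -47·5 + ½·6·5² = -160 cm; v ends -17 cm/s.
11–12 s: v starts -17 cm/s; Δx = -17·1 + ½·11·1² = -11.5 cm; v ends -6 cm/s.
12–13 s: v starts -6 cm/s; Δx = -6·1 + ½·-10·1² = -11 cm; v ends -16 cm/s.
x(13) = -8 + Σ Δx = -346.5 cm.

-346.5 cm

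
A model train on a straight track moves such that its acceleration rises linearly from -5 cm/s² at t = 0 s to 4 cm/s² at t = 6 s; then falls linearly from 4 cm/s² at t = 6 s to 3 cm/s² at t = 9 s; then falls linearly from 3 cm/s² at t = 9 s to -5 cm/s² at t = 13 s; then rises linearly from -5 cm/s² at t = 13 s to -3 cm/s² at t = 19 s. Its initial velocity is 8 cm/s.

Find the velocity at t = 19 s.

-12.5 cm/s

Δv equals the area under the a-t graph; then v = v₀ + Δv.
0–6 s: ½(-5 + 4)(6) = -3 cm/s
6–9 s: ½(4 + 3)(3) = 10.5 cm/s
9–13 s: ½(3 + -5)(4) = -4 cm/s
13–19 s: ½(-5 + -3)(6) = -24 cm/s
Δv = -20.5 cm/s, so v(19) = 8 + (-20.5) = -12.5 cm/s.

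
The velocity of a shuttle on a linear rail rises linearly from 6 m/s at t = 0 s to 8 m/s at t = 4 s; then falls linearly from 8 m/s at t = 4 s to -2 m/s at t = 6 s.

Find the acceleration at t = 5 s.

Acceleration is the slope of the v-t graph on 4–6 s: (-2 − 8)/(6 − 4) = -5 m/s².

-5 m/s²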